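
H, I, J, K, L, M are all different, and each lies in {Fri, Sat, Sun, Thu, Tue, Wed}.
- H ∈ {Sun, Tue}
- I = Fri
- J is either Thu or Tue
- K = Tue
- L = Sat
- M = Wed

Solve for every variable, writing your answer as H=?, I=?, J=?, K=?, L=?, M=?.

H=Sun, I=Fri, J=Thu, K=Tue, L=Sat, M=Wed

I's domain is down to {Fri}, so I = Fri.
K's domain is down to {Tue}, so K = Tue. Eliminate Tue elsewhere: H, J.
L must be Sat (only option left).
M's domain is down to {Wed}, so M = Wed.
H has just one choice, so H = Sun.
J has just one choice, so J = Thu.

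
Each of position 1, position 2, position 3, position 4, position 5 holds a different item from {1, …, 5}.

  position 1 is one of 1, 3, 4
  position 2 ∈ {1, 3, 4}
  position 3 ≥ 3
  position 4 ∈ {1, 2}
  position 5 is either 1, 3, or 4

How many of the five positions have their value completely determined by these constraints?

2

The 5 variables draw from only 5 values {1, 2, 3, 4, 5}, so each is used; only position 4 can be 2, hence position 4 = 2.
Among the 4 still-open variables, 5 fits only position 3 (and all 4 values in {1, 3, 4, 5} must be used), so position 3 = 5.
Determined: position 3=5, position 4=2. The other positions each still have more than one consistent value. That makes 2.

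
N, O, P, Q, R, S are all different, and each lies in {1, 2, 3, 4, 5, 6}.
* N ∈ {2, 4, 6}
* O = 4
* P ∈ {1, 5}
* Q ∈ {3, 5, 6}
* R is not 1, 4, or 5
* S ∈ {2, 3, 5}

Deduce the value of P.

O must be 4 (only option left). So N can't be 4.
The 5 still-open variables draw from only 5 values {1, 2, 3, 5, 6}, so each is used; only P can be 1, hence P = 1.

1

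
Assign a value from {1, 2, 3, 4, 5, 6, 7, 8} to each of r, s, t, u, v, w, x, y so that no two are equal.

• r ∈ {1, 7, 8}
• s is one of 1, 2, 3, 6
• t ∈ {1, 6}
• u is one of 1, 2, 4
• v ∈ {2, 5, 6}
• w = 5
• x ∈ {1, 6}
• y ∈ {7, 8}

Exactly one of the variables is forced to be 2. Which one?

w has just one choice, so w = 5. Remove 5 from v.
Among the 7 still-open variables, 3 fits only s (and all 7 values in {1, 2, 3, 4, 6, 7, 8} must be used), so s = 3.
Among the 6 still-open variables, 4 fits only u (and all 6 values in {1, 2, 4, 6, 7, 8} must be used), so u = 4.
The 5 still-open variables draw from only 5 values {1, 2, 6, 7, 8}, so each is used; only v can be 2, hence v = 2.

v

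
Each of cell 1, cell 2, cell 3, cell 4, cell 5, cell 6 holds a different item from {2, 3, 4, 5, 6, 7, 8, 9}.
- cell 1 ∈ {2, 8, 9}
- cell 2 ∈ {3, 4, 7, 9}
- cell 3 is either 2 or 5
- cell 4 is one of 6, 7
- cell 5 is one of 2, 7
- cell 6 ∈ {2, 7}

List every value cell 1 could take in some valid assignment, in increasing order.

cell 5 and cell 6 between them cover only {2, 7} — a naked pair. Remove those values from cell 1, cell 2, cell 3, cell 4.
That leaves cell 3 = 5.
cell 4's domain is down to {6}, so cell 4 = 6.
No further eliminations apply; cell 1 can still be any of 8, 9.

8, 9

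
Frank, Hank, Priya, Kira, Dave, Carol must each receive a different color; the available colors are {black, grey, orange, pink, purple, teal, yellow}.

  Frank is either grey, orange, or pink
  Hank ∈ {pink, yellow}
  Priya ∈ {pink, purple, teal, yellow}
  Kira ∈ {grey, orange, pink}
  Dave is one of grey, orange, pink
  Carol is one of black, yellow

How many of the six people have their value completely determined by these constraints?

The 3 variables Frank, Kira, Dave are confined to {grey, orange, pink}, which locks those values in; drop them from Hank, Priya.
That leaves Hank = yellow. Eliminate yellow elsewhere: Priya, Carol.
Carol has just one choice, so Carol = black.
Determined: Hank=yellow, Carol=black. The other people each still have more than one consistent value. That makes 2.

2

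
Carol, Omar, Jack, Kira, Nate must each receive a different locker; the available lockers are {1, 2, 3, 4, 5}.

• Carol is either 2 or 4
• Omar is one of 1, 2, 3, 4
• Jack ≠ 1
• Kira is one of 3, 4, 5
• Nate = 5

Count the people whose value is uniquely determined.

2

Nate must be 5 (only option left). Remove 5 from Jack, Kira.
The 4 still-open variables together cover exactly {1, 2, 3, 4} — 4 values for 4 variables — and 1 appears only in Omar's list, so Omar = 1.
Determined: Omar=1, Nate=5. The other people each still have more than one consistent value. That makes 2.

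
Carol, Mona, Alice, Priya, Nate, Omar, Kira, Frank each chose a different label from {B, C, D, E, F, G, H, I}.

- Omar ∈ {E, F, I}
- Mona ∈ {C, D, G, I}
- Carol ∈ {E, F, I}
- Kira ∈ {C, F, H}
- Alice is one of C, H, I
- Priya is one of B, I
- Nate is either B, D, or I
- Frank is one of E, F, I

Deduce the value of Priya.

B

The 8 variables draw from only 8 values {B, C, D, E, F, G, H, I}, so each is used; only Mona can be G, hence Mona = G.
The 7 still-open variables together cover exactly {B, C, D, E, F, H, I} — 7 values for 7 variables — and D appears only in Nate's list, so Nate = D.
The 6 still-open variables draw from only 6 values {B, C, E, F, H, I}, so each is used; only Priya can be B, hence Priya = B.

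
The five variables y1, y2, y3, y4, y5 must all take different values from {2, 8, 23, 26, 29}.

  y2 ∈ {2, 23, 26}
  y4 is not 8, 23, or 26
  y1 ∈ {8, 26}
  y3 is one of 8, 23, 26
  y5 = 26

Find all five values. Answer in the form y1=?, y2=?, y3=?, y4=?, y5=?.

y1=8, y2=2, y3=23, y4=29, y5=26

y5 must be 26 (only option left). Strike 26 from y1, y2, y3.
y1 has just one choice, so y1 = 8. So y3 can't be 8.
y3 has just one choice, so y3 = 23. Eliminate 23 elsewhere: y2.
y2's domain is down to {2}, so y2 = 2. Eliminate 2 elsewhere: y4.
y4 must be 29 (only option left).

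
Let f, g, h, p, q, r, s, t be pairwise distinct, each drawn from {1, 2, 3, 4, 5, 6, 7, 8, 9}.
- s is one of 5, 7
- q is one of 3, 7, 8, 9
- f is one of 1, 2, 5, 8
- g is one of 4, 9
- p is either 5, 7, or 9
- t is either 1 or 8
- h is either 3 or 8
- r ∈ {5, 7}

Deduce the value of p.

9

Among the 8 variables, 2 fits only f (and all 8 values in {1, 2, 3, 4, 5, 7, 8, 9} must be used), so f = 2.
The 7 still-open variables draw from only 7 values {1, 3, 4, 5, 7, 8, 9}, so each is used; only t can be 1, hence t = 1.
The 6 still-open variables together cover exactly {3, 4, 5, 7, 8, 9} — 6 values for 6 variables — and 4 appears only in g's list, so g = 4.
The 2 variables r and s are confined to {5, 7}, which locks those values in; drop them from p, q.
So p = 9.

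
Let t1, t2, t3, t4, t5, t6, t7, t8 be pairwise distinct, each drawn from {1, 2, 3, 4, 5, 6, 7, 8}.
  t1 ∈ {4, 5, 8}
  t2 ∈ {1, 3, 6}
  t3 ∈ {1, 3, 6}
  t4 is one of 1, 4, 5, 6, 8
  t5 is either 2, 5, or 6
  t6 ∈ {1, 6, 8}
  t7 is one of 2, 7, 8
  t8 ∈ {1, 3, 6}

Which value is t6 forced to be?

8

The 8 variables together cover exactly {1, 2, 3, 4, 5, 6, 7, 8} — 8 values for 8 variables — and 7 appears only in t7's list, so t7 = 7.
The 7 still-open variables together cover exactly {1, 2, 3, 4, 5, 6, 8} — 7 values for 7 variables — and 2 appears only in t5's list, so t5 = 2.
t2, t3, t8 between them cover only {1, 3, 6} — a naked triple. Remove those values from t4, t6.
So t6 = 8.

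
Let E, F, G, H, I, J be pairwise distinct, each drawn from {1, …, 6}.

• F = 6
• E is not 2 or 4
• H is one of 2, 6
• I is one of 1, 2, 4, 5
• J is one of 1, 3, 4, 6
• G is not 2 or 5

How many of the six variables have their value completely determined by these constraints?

F has just one choice, so F = 6. So E, G, H, J can't be 6.
H must be 2 (only option left). Remove 2 from I.
Determined: F=6, H=2. The other variables each still have more than one consistent value. That makes 2.

2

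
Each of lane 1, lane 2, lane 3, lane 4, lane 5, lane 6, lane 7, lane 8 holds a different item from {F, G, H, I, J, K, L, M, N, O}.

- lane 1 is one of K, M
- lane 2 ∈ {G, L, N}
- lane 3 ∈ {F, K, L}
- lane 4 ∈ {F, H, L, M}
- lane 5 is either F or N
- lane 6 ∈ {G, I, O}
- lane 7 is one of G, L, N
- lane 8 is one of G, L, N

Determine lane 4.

H

lane 2, lane 7, lane 8 share exactly the 3 values {G, L, N}; by pigeonhole those values go to them, so strike G, L, N from lane 3, lane 4, lane 5, lane 6.
lane 5's domain is down to {F}, so lane 5 = F. So lane 3, lane 4 can't be F.
lane 3's domain is down to {K}, so lane 3 = K. Strike K from lane 1.
lane 1 must be M (only option left). So lane 4 can't be M.
So lane 4 = H.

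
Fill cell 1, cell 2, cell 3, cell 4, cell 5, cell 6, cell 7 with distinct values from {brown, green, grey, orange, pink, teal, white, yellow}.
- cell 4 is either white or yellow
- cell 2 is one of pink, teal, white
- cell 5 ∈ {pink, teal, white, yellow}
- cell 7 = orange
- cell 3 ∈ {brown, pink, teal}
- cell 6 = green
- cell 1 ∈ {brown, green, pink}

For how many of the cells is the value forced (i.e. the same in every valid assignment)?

cell 6 has just one choice, so cell 6 = green. So cell 1 can't be green.
cell 7 must be orange (only option left).
Determined: cell 6=green, cell 7=orange. The other cells each still have more than one consistent value. That makes 2.

2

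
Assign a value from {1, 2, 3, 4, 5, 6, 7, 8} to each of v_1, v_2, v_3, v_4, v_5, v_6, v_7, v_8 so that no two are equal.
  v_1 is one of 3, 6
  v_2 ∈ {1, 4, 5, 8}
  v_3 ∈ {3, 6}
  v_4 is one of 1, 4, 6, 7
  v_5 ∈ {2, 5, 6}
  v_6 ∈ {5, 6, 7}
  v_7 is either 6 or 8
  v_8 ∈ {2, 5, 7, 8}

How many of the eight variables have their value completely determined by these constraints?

1

v_1 and v_3 share exactly the 2 values {3, 6}; by pigeonhole those values go to them, so strike 3, 6 from v_4, v_5, v_6, v_7.
v_7 must be 8 (only option left). So v_2, v_8 can't be 8.
v_5, v_6, v_8 between them cover only {2, 5, 7} — a naked triple. Remove those values from v_2, v_4.
Determined: v_7=8. The other variables each still have more than one consistent value. That makes 1.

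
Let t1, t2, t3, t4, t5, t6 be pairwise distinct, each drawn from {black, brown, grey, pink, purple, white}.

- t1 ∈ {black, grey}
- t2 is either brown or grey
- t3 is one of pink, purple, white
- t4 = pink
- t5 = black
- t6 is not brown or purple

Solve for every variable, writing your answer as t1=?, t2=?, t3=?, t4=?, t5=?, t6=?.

t1=grey, t2=brown, t3=purple, t4=pink, t5=black, t6=white

t4 must be pink (only option left). Eliminate pink elsewhere: t3, t6.
That leaves t5 = black. Remove black from t1, t6.
t1 has just one choice, so t1 = grey. So t2, t6 can't be grey.
t2's domain is down to {brown}, so t2 = brown.
t6's domain is down to {white}, so t6 = white. Eliminate white elsewhere: t3.
t3 must be purple (only option left).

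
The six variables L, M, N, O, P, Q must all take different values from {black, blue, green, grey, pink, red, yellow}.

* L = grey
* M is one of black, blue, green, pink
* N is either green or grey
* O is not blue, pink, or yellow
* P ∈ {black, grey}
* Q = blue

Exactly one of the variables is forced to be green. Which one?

N

L must be grey (only option left). Remove grey from N, O, P.
So green goes to N.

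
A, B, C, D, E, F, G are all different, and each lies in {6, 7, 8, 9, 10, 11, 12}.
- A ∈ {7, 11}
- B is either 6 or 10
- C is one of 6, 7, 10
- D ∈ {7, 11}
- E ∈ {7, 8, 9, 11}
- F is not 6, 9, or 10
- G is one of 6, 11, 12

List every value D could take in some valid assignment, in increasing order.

The 7 variables together cover exactly {6, 7, 8, 9, 10, 11, 12} — 7 values for 7 variables — and 9 appears only in E's list, so E = 9.
The 6 still-open variables draw from only 6 values {6, 7, 8, 10, 11, 12}, so each is used; only F can be 8, hence F = 8.
Among the 5 still-open variables, 12 fits only G (and all 5 values in {6, 7, 10, 11, 12} must be used), so G = 12.
The 2 variables A and D are confined to {7, 11}, which locks those values in; drop them from C.
No further eliminations apply; D can still be any of 7, 11.

7, 11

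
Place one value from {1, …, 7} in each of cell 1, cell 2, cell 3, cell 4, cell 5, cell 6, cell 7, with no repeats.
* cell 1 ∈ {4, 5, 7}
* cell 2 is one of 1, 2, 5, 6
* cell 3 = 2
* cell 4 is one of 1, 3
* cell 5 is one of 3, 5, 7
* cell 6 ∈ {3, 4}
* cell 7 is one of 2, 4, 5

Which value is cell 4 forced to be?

cell 3 has just one choice, so cell 3 = 2. Remove 2 from cell 2, cell 7.
The 6 still-open variables together cover exactly {1, 3, 4, 5, 6, 7} — 6 values for 6 variables — and 6 appears only in cell 2's list, so cell 2 = 6.
The 5 still-open variables together cover exactly {1, 3, 4, 5, 7} — 5 values for 5 variables — and 1 appears only in cell 4's list, so cell 4 = 1.

1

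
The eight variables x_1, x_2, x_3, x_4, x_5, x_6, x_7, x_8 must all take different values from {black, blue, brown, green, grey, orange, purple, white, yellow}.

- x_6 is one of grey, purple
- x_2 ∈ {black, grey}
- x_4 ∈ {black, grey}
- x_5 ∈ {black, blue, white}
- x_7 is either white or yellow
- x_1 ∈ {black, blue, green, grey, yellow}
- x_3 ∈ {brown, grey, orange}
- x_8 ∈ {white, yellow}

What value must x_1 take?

x_2 and x_4 between them cover only {black, grey} — a naked pair. Remove those values from x_1, x_3, x_5, x_6.
That leaves x_6 = purple.
x_7 and x_8 share exactly the 2 values {white, yellow}; by pigeonhole those values go to them, so strike white, yellow from x_1, x_5.
That leaves x_5 = blue. So x_1 can't be blue.
So x_1 = green.

green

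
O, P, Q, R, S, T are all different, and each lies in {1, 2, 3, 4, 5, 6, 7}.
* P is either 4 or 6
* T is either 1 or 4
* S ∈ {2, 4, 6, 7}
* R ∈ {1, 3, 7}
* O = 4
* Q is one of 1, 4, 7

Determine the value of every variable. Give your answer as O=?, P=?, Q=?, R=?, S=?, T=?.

O=4, P=6, Q=7, R=3, S=2, T=1

O has just one choice, so O = 4. So P, Q, S, T can't be 4.
That leaves P = 6. So S can't be 6.
That leaves T = 1. Remove 1 from Q, R.
Q has just one choice, so Q = 7. Remove 7 from R, S.
That leaves R = 3.
S must be 2 (only option left).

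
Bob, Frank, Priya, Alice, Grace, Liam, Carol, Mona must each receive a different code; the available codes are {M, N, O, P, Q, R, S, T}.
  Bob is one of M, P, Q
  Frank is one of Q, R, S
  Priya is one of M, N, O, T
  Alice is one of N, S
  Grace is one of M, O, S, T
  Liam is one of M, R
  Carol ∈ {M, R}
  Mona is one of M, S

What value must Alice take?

N

The 8 variables together cover exactly {M, N, O, P, Q, R, S, T} — 8 values for 8 variables — and P appears only in Bob's list, so Bob = P.
Among the 7 still-open variables, Q fits only Frank (and all 7 values in {M, N, O, Q, R, S, T} must be used), so Frank = Q.
The 2 variables Liam and Carol are confined to {M, R}, which locks those values in; drop them from Priya, Grace, Mona.
Mona must be S (only option left). Remove S from Alice, Grace.
So Alice = N.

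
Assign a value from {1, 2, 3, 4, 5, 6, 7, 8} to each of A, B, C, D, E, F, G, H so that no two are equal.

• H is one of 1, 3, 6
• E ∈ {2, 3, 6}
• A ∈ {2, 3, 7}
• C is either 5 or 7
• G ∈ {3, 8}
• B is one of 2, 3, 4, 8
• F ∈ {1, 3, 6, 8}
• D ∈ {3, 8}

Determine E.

Among the 8 variables, 4 fits only B (and all 8 values in {1, 2, 3, 4, 5, 6, 7, 8} must be used), so B = 4.
The 7 still-open variables draw from only 7 values {1, 2, 3, 5, 6, 7, 8}, so each is used; only C can be 5, hence C = 5.
The 6 still-open variables draw from only 6 values {1, 2, 3, 6, 7, 8}, so each is used; only A can be 7, hence A = 7.
Among the 5 still-open variables, 2 fits only E (and all 5 values in {1, 2, 3, 6, 8} must be used), so E = 2.

2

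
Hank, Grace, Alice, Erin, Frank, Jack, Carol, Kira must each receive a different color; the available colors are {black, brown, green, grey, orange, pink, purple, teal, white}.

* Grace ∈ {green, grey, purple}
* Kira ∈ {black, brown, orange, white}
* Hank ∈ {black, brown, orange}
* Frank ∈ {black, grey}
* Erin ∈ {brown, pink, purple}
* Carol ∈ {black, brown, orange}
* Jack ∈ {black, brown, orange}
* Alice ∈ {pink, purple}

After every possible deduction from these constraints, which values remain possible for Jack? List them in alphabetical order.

The 8 variables draw from only 8 values {black, brown, green, grey, orange, pink, purple, white}, so each is used; only Grace can be green, hence Grace = green.
The 7 still-open variables draw from only 7 values {black, brown, grey, orange, pink, purple, white}, so each is used; only Frank can be grey, hence Frank = grey.
Among the 6 still-open variables, white fits only Kira (and all 6 values in {black, brown, orange, pink, purple, white} must be used), so Kira = white.
Hank, Jack, Carol between them cover only {black, brown, orange} — a naked triple. Remove those values from Erin.
No further eliminations apply; Jack can still be any of black, brown, orange.

black, brown, orange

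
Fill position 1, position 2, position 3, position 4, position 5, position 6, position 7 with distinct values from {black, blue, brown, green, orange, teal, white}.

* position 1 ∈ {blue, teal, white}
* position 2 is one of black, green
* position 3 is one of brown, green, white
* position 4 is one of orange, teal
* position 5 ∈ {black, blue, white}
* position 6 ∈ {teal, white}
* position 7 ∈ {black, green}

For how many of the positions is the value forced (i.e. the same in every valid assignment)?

The 7 variables draw from only 7 values {black, blue, brown, green, orange, teal, white}, so each is used; only position 3 can be brown, hence position 3 = brown.
The 6 still-open variables together cover exactly {black, blue, green, orange, teal, white} — 6 values for 6 variables — and orange appears only in position 4's list, so position 4 = orange.
position 2 and position 7 share exactly the 2 values {black, green}; by pigeonhole those values go to them, so strike black, green from position 5.
Determined: position 3=brown, position 4=orange. The other positions each still have more than one consistent value. That makes 2.

2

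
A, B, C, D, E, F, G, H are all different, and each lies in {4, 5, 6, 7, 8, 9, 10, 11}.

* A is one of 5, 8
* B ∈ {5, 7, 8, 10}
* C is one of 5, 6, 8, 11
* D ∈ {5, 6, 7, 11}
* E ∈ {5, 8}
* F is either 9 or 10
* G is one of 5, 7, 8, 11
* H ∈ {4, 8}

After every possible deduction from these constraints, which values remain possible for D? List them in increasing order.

6, 7, 11

Among the 8 variables, 4 fits only H (and all 8 values in {4, 5, 6, 7, 8, 9, 10, 11} must be used), so H = 4.
The 7 still-open variables together cover exactly {5, 6, 7, 8, 9, 10, 11} — 7 values for 7 variables — and 9 appears only in F's list, so F = 9.
Among the 6 still-open variables, 10 fits only B (and all 6 values in {5, 6, 7, 8, 10, 11} must be used), so B = 10.
A and E between them cover only {5, 8} — a naked pair. Remove those values from C, D, G.
No further eliminations apply; D can still be any of 6, 7, 11.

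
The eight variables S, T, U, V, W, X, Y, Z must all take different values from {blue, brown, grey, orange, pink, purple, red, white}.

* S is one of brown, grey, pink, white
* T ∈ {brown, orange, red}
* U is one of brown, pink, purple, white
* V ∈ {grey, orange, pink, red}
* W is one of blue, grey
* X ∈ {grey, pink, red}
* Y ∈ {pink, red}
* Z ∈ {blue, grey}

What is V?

The 8 variables together cover exactly {blue, brown, grey, orange, pink, purple, red, white} — 8 values for 8 variables — and purple appears only in U's list, so U = purple.
The 7 still-open variables draw from only 7 values {blue, brown, grey, orange, pink, red, white}, so each is used; only S can be white, hence S = white.
Among the 6 still-open variables, brown fits only T (and all 6 values in {blue, brown, grey, orange, pink, red} must be used), so T = brown.
The 5 still-open variables draw from only 5 values {blue, grey, orange, pink, red}, so each is used; only V can be orange, hence V = orange.

orange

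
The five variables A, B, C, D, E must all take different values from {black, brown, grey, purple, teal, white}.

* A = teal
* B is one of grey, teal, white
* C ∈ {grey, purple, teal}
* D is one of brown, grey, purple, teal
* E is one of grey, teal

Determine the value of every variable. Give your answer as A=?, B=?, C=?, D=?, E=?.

A must be teal (only option left). Eliminate teal elsewhere: B, C, D, E.
E has just one choice, so E = grey. So B, C, D can't be grey.
B has just one choice, so B = white.
C's domain is down to {purple}, so C = purple. So D can't be purple.
D has just one choice, so D = brown.

A=teal, B=white, C=purple, D=brown, E=grey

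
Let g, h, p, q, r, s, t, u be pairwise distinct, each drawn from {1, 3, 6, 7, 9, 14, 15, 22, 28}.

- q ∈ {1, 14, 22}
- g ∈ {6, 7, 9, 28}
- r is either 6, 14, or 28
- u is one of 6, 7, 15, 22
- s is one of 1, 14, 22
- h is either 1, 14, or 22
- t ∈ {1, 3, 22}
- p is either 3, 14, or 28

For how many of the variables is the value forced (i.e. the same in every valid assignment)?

The 3 variables h, q, s are confined to {1, 14, 22}, which locks those values in; drop them from p, r, t, u.
t must be 3 (only option left). Remove 3 from p.
p has just one choice, so p = 28. Strike 28 from g, r.
r must be 6 (only option left). Remove 6 from g, u.
Determined: p=28, r=6, t=3. The other variables each still have more than one consistent value. That makes 3.

3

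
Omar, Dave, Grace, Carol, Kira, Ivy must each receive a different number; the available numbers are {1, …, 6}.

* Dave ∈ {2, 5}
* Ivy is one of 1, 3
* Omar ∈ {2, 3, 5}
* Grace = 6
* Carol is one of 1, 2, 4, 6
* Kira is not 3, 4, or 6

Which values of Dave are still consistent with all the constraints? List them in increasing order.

Grace must be 6 (only option left). Strike 6 from Carol.
The 5 still-open variables draw from only 5 values {1, 2, 3, 4, 5}, so each is used; only Carol can be 4, hence Carol = 4.
No further eliminations apply; Dave can still be any of 2, 5.

2, 5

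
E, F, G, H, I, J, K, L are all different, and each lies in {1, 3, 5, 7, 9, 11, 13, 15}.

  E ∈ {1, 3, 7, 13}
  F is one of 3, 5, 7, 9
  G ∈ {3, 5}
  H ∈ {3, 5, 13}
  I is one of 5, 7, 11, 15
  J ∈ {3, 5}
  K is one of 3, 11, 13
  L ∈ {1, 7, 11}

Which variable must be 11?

The 8 variables together cover exactly {1, 3, 5, 7, 9, 11, 13, 15} — 8 values for 8 variables — and 9 appears only in F's list, so F = 9.
Among the 7 still-open variables, 15 fits only I (and all 7 values in {1, 3, 5, 7, 11, 13, 15} must be used), so I = 15.
The 2 variables G and J are confined to {3, 5}, which locks those values in; drop them from E, H, K.
H's domain is down to {13}, so H = 13. Remove 13 from E, K.
So 11 goes to K.

K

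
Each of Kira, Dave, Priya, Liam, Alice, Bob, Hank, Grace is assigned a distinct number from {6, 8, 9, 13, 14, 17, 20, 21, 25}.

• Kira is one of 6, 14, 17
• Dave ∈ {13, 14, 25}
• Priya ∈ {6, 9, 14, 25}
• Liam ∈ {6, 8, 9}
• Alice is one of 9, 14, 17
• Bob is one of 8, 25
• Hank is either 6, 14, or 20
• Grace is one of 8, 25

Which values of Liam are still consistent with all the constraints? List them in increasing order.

6, 9

The 8 variables draw from only 8 values {6, 8, 9, 13, 14, 17, 20, 25}, so each is used; only Dave can be 13, hence Dave = 13.
The 7 still-open variables draw from only 7 values {6, 8, 9, 14, 17, 20, 25}, so each is used; only Hank can be 20, hence Hank = 20.
Bob and Grace between them cover only {8, 25} — a naked pair. Remove those values from Priya, Liam.
No further eliminations apply; Liam can still be any of 6, 9.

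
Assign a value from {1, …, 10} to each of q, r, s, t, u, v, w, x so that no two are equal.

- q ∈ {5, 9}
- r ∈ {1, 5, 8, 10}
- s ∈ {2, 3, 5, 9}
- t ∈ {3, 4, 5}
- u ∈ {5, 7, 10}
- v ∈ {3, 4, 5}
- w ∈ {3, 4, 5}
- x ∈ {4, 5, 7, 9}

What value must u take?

t, v, w between them cover only {3, 4, 5} — a naked triple. Remove those values from q, r, s, u, x.
That leaves q = 9. Eliminate 9 elsewhere: s, x.
s's domain is down to {2}, so s = 2.
x has just one choice, so x = 7. So u can't be 7.
So u = 10.

10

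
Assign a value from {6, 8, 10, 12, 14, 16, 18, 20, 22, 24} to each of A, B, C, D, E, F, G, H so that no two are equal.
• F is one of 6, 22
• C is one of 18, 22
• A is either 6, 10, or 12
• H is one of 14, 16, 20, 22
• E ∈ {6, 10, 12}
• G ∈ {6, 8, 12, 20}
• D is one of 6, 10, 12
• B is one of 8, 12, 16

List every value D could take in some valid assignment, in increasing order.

A, D, E between them cover only {6, 10, 12} — a naked triple. Remove those values from B, F, G.
F's domain is down to {22}, so F = 22. Eliminate 22 elsewhere: C, H.
C's domain is down to {18}, so C = 18.
No further eliminations apply; D can still be any of 6, 10, 12.

6, 10, 12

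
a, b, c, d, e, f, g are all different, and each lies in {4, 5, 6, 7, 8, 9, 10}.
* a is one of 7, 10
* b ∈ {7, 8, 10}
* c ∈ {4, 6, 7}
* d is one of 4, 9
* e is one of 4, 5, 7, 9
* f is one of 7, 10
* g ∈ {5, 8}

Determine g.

Among the 7 variables, 6 fits only c (and all 7 values in {4, 5, 6, 7, 8, 9, 10} must be used), so c = 6.
a and f between them cover only {7, 10} — a naked pair. Remove those values from b, e.
That leaves b = 8. Remove 8 from g.
So g = 5.

5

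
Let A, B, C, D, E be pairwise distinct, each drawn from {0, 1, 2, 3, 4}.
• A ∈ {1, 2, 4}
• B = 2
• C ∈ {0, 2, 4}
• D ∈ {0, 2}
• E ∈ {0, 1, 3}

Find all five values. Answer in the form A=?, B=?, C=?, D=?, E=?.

B's domain is down to {2}, so B = 2. Eliminate 2 elsewhere: A, C, D.
D's domain is down to {0}, so D = 0. Remove 0 from C, E.
C's domain is down to {4}, so C = 4. Strike 4 from A.
A's domain is down to {1}, so A = 1. Eliminate 1 elsewhere: E.
E's domain is down to {3}, so E = 3.

A=1, B=2, C=4, D=0, E=3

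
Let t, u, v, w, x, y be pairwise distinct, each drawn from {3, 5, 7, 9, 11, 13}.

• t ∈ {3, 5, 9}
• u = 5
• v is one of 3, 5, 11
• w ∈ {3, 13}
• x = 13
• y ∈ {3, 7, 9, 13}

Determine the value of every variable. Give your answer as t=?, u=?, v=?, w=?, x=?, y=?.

u's domain is down to {5}, so u = 5. Remove 5 from t, v.
x's domain is down to {13}, so x = 13. Eliminate 13 elsewhere: w, y.
w must be 3 (only option left). Eliminate 3 elsewhere: t, v, y.
t has just one choice, so t = 9. So y can't be 9.
v's domain is down to {11}, so v = 11.
That leaves y = 7.

t=9, u=5, v=11, w=3, x=13, y=7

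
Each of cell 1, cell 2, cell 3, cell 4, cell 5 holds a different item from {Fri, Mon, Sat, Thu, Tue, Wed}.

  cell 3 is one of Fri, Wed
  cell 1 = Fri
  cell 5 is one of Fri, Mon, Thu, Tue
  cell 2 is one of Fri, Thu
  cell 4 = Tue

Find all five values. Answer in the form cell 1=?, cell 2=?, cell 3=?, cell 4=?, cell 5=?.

cell 1=Fri, cell 2=Thu, cell 3=Wed, cell 4=Tue, cell 5=Mon

cell 1 must be Fri (only option left). Eliminate Fri elsewhere: cell 2, cell 3, cell 5.
cell 2's domain is down to {Thu}, so cell 2 = Thu. Eliminate Thu elsewhere: cell 5.
That leaves cell 3 = Wed.
That leaves cell 4 = Tue. Eliminate Tue elsewhere: cell 5.
cell 5's domain is down to {Mon}, so cell 5 = Mon.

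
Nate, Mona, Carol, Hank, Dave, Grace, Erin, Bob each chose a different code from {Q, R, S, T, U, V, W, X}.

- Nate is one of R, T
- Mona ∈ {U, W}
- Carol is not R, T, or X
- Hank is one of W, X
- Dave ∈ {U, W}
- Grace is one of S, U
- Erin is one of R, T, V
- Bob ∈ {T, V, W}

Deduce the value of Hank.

X

Among the 8 variables, Q fits only Carol (and all 8 values in {Q, R, S, T, U, V, W, X} must be used), so Carol = Q.
The 7 still-open variables together cover exactly {R, S, T, U, V, W, X} — 7 values for 7 variables — and S appears only in Grace's list, so Grace = S.
Among the 6 still-open variables, X fits only Hank (and all 6 values in {R, T, U, V, W, X} must be used), so Hank = X.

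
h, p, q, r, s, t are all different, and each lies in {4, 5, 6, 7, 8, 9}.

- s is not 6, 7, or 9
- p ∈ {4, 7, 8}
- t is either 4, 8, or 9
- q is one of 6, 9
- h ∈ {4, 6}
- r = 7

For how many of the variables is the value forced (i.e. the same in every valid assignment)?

r must be 7 (only option left). Eliminate 7 elsewhere: p.
The 5 still-open variables draw from only 5 values {4, 5, 6, 8, 9}, so each is used; only s can be 5, hence s = 5.
Determined: r=7, s=5. The other variables each still have more than one consistent value. That makes 2.

2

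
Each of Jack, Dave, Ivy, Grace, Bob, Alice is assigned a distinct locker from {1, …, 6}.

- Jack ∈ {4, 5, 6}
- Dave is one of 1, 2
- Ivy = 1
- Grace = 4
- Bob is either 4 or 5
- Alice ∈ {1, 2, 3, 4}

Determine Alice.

Ivy's domain is down to {1}, so Ivy = 1. So Dave, Alice can't be 1.
Grace has just one choice, so Grace = 4. So Jack, Bob, Alice can't be 4.
That leaves Bob = 5. Strike 5 from Jack.
Jack has just one choice, so Jack = 6.
Dave must be 2 (only option left). Eliminate 2 elsewhere: Alice.
So Alice = 3.

3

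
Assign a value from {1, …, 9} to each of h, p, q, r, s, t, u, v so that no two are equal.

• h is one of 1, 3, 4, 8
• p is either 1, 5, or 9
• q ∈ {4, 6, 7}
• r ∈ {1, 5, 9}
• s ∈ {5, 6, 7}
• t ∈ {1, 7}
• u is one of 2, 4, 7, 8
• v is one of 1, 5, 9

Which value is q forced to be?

4

The 3 variables p, r, v are confined to {1, 5, 9}, which locks those values in; drop them from h, s, t.
t has just one choice, so t = 7. Strike 7 from q, s, u.
s must be 6 (only option left). Strike 6 from q.
So q = 4.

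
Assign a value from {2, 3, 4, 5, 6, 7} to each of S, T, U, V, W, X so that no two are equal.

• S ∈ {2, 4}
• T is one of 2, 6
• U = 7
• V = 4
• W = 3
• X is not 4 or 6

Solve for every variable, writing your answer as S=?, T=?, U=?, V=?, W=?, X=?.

S=2, T=6, U=7, V=4, W=3, X=5

U has just one choice, so U = 7. So X can't be 7.
V's domain is down to {4}, so V = 4. Remove 4 from S.
W must be 3 (only option left). Eliminate 3 elsewhere: X.
That leaves S = 2. So T, X can't be 2.
That leaves T = 6.
X must be 5 (only option left).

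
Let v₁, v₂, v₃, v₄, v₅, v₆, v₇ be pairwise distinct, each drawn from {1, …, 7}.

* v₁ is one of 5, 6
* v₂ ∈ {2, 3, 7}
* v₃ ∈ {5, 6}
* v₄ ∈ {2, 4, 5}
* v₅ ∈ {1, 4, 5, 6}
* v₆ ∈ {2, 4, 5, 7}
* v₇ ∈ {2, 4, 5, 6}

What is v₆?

The 7 variables draw from only 7 values {1, 2, 3, 4, 5, 6, 7}, so each is used; only v₅ can be 1, hence v₅ = 1.
Among the 6 still-open variables, 3 fits only v₂ (and all 6 values in {2, 3, 4, 5, 6, 7} must be used), so v₂ = 3.
Among the 5 still-open variables, 7 fits only v₆ (and all 5 values in {2, 4, 5, 6, 7} must be used), so v₆ = 7.

7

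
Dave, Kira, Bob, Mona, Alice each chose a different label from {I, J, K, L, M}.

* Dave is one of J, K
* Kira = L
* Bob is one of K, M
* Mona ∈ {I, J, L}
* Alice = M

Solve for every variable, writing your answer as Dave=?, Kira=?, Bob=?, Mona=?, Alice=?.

Dave=J, Kira=L, Bob=K, Mona=I, Alice=M

Kira's domain is down to {L}, so Kira = L. Eliminate L elsewhere: Mona.
Alice's domain is down to {M}, so Alice = M. Remove M from Bob.
Bob must be K (only option left). Strike K from Dave.
Dave's domain is down to {J}, so Dave = J. So Mona can't be J.
Mona's domain is down to {I}, so Mona = I.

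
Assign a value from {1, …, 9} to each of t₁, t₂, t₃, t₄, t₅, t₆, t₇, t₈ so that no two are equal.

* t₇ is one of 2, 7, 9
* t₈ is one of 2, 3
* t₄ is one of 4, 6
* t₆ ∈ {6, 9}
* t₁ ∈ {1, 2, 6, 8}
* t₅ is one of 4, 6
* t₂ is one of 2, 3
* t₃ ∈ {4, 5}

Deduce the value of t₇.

7

The 2 variables t₂ and t₈ are confined to {2, 3}, which locks those values in; drop them from t₁, t₇.
The 2 variables t₄ and t₅ are confined to {4, 6}, which locks those values in; drop them from t₁, t₃, t₆.
t₃ must be 5 (only option left).
t₆ must be 9 (only option left). So t₇ can't be 9.
So t₇ = 7.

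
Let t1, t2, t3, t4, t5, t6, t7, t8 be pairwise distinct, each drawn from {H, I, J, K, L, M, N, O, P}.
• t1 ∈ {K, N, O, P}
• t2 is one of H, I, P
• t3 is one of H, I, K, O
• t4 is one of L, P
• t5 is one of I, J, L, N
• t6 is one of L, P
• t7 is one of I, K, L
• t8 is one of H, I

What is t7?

The 8 variables together cover exactly {H, I, J, K, L, N, O, P} — 8 values for 8 variables — and J appears only in t5's list, so t5 = J.
The 7 still-open variables together cover exactly {H, I, K, L, N, O, P} — 7 values for 7 variables — and N appears only in t1's list, so t1 = N.
The 6 still-open variables draw from only 6 values {H, I, K, L, O, P}, so each is used; only t3 can be O, hence t3 = O.
The 5 still-open variables draw from only 5 values {H, I, K, L, P}, so each is used; only t7 can be K, hence t7 = K.

K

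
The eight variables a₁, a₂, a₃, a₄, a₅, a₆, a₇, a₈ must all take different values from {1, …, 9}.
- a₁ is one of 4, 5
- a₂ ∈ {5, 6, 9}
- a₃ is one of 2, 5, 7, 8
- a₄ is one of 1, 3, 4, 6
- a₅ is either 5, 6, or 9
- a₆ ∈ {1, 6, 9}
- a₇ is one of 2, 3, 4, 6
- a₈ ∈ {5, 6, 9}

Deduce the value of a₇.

2

a₂, a₅, a₈ share exactly the 3 values {5, 6, 9}; by pigeonhole those values go to them, so strike 5, 6, 9 from a₁, a₃, a₄, a₆, a₇.
a₁ must be 4 (only option left). Eliminate 4 elsewhere: a₄, a₇.
a₆'s domain is down to {1}, so a₆ = 1. So a₄ can't be 1.
a₄'s domain is down to {3}, so a₄ = 3. So a₇ can't be 3.
So a₇ = 2.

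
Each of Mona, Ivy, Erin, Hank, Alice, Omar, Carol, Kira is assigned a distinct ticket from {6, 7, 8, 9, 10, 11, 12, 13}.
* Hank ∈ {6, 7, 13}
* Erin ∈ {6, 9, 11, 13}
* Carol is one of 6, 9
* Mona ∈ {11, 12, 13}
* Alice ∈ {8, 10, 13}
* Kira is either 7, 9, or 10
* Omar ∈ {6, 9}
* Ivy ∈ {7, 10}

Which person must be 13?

Among the 8 variables, 8 fits only Alice (and all 8 values in {6, 7, 8, 9, 10, 11, 12, 13} must be used), so Alice = 8.
The 7 still-open variables draw from only 7 values {6, 7, 9, 10, 11, 12, 13}, so each is used; only Mona can be 12, hence Mona = 12.
The 6 still-open variables draw from only 6 values {6, 7, 9, 10, 11, 13}, so each is used; only Erin can be 11, hence Erin = 11.
Among the 5 still-open variables, 13 fits only Hank (and all 5 values in {6, 7, 9, 10, 13} must be used), so Hank = 13.

Hank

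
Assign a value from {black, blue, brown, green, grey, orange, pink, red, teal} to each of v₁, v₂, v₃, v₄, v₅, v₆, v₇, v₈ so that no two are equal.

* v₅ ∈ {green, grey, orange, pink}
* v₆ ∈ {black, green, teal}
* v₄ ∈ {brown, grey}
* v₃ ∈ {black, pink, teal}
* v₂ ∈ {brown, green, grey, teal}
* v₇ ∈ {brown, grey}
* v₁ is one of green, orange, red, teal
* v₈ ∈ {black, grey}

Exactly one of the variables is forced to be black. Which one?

The 8 variables together cover exactly {black, brown, green, grey, orange, pink, red, teal} — 8 values for 8 variables — and red appears only in v₁'s list, so v₁ = red.
Among the 7 still-open variables, orange fits only v₅ (and all 7 values in {black, brown, green, grey, orange, pink, teal} must be used), so v₅ = orange.
The 6 still-open variables together cover exactly {black, brown, green, grey, pink, teal} — 6 values for 6 variables — and pink appears only in v₃'s list, so v₃ = pink.
v₄ and v₇ share exactly the 2 values {brown, grey}; by pigeonhole those values go to them, so strike brown, grey from v₂, v₈.
So black goes to v₈.

v₈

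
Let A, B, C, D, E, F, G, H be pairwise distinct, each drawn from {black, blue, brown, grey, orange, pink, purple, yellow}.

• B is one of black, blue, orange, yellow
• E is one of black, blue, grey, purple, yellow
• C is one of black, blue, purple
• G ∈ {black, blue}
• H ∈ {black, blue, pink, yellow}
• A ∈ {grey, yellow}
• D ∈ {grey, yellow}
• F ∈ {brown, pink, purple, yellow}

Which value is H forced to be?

Among the 8 variables, brown fits only F (and all 8 values in {black, blue, brown, grey, orange, pink, purple, yellow} must be used), so F = brown.
The 7 still-open variables together cover exactly {black, blue, grey, orange, pink, purple, yellow} — 7 values for 7 variables — and orange appears only in B's list, so B = orange.
The 6 still-open variables draw from only 6 values {black, blue, grey, pink, purple, yellow}, so each is used; only H can be pink, hence H = pink.

pink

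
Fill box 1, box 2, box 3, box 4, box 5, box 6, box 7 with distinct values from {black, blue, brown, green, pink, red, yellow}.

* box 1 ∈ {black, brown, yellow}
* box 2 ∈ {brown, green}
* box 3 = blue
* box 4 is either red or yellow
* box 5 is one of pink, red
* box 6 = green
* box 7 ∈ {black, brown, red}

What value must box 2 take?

box 3 must be blue (only option left).
That leaves box 6 = green. Eliminate green elsewhere: box 2.
So box 2 = brown.

brown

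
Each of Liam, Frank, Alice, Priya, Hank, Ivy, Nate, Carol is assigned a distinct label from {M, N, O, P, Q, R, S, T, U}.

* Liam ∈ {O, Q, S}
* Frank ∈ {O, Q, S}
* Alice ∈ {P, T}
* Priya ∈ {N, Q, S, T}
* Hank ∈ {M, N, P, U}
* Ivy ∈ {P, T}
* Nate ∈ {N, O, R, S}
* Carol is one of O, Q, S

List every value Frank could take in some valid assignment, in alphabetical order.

O, Q, S

The 2 variables Alice and Ivy are confined to {P, T}, which locks those values in; drop them from Priya, Hank.
Liam, Frank, Carol share exactly the 3 values {O, Q, S}; by pigeonhole those values go to them, so strike O, Q, S from Priya, Nate.
That leaves Priya = N. So Hank, Nate can't be N.
Nate must be R (only option left).
No further eliminations apply; Frank can still be any of O, Q, S.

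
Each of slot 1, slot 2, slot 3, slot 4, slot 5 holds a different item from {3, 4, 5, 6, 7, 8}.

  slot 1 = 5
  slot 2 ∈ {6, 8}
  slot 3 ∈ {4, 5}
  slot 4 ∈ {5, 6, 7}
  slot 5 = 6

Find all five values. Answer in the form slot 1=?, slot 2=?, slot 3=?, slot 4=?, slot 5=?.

slot 1=5, slot 2=8, slot 3=4, slot 4=7, slot 5=6

slot 1 must be 5 (only option left). Strike 5 from slot 3, slot 4.
That leaves slot 3 = 4.
slot 5 must be 6 (only option left). Eliminate 6 elsewhere: slot 2, slot 4.
slot 2's domain is down to {8}, so slot 2 = 8.
That leaves slot 4 = 7.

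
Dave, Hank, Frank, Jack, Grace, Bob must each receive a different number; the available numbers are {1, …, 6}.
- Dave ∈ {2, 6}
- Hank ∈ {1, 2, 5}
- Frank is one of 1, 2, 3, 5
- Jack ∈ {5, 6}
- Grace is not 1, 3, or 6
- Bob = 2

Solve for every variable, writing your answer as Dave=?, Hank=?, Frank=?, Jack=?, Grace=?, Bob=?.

Bob's domain is down to {2}, so Bob = 2. Eliminate 2 elsewhere: Dave, Hank, Frank, Grace.
Dave's domain is down to {6}, so Dave = 6. So Jack can't be 6.
Jack has just one choice, so Jack = 5. Eliminate 5 elsewhere: Hank, Frank, Grace.
Grace must be 4 (only option left).
That leaves Hank = 1. Remove 1 from Frank.
That leaves Frank = 3.

Dave=6, Hank=1, Frank=3, Jack=5, Grace=4, Bob=2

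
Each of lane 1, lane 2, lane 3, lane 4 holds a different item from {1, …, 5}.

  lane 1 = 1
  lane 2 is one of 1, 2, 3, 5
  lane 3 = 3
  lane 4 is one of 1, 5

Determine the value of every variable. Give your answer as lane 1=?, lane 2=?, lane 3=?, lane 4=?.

lane 1 has just one choice, so lane 1 = 1. Strike 1 from lane 2, lane 4.
lane 3's domain is down to {3}, so lane 3 = 3. Remove 3 from lane 2.
lane 4's domain is down to {5}, so lane 4 = 5. Eliminate 5 elsewhere: lane 2.
lane 2 must be 2 (only option left).

lane 1=1, lane 2=2, lane 3=3, lane 4=5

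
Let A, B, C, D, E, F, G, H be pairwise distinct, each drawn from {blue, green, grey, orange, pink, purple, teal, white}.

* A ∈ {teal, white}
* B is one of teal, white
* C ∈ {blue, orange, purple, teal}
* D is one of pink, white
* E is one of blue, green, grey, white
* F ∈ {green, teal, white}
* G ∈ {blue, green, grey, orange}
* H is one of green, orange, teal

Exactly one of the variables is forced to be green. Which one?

F

The 8 variables draw from only 8 values {blue, green, grey, orange, pink, purple, teal, white}, so each is used; only D can be pink, hence D = pink.
The 7 still-open variables draw from only 7 values {blue, green, grey, orange, purple, teal, white}, so each is used; only C can be purple, hence C = purple.
The 2 variables A and B are confined to {teal, white}, which locks those values in; drop them from E, F, H.
So green goes to F.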